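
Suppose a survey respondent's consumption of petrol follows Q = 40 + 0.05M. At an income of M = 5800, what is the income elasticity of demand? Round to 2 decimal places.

0.88

At M = 5800: Q = 330.000.
dQ/dM = 0.05.
η = (dQ/dM)·(M/Q) = 0.05 × (5800/330.000) = 0.88.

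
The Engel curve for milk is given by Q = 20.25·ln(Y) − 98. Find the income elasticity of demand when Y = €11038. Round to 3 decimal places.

At Y = 11038: Q = 90.509.
dQ/dY = 20.25/Y = 0.00183457 at this income.
η = (dQ/dY)·(Y/Q) = 0.00183457 × (11038/90.509) = 0.224.

0.224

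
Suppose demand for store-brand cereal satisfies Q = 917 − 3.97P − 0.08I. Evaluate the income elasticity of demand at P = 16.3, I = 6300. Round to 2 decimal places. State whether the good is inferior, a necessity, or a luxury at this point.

At P = 16.3, I = 6300: Q = 348.289.
Holding P constant, ∂Q/∂I = −0.08.
η_I = (∂Q/∂I)·(I/Q) = -0.08 × (6300/348.289) = -1.45.
Since η < 0, this is an inferior good.

-1.45 (inferior good)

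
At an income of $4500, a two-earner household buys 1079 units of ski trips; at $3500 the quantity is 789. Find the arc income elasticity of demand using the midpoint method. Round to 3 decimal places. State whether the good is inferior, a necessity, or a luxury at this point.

ΔQ = 789 − 1079 = -290; midpoint Q̄ = (1079 + 789)/2 = 934.
ΔI = 3500 − 4500 = -1000; midpoint Ī = (4500 + 3500)/2 = 4000.
η = (ΔQ/Q̄) ÷ (ΔI/Ī) = (-290/934) ÷ (-1000/4000) = 1.242.
η > 1 ⇒ luxury.

1.242 (luxury)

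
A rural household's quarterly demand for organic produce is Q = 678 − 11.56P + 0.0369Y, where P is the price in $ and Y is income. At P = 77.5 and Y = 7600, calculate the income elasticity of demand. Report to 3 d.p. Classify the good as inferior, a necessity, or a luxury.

At P = 77.5, Y = 7600: Q = 62.540.
Holding P constant, ∂Q/∂Y = 0.0369.
η_Y = (∂Q/∂Y)·(Y/Q) = 0.0369 × (7600/62.540) = 4.484.
Since η > 1, this is a luxury.

4.484 (luxury)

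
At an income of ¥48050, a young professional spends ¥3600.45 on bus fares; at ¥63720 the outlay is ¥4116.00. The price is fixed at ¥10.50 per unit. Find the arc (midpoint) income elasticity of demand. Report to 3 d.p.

0.477

With a constant price, Q₁ = 3600.45/10.50 = 342.900 and Q₂ = 4116.00/10.50 = 392.000 (equivalently, work directly with expenditure since P cancels).
Midpoint %ΔQ = (4116.00 − 3600.45)/3858.23 = 0.13362; midpoint %ΔI = (63720 − 48050)/55885 = 0.28040.
η = 0.13362 / 0.28040 = 0.477.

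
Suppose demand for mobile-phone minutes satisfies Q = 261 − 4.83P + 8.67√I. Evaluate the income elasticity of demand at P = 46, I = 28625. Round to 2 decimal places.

At P = 46, I = 28625: Q = 1505.691.
Holding P constant, ∂Q/∂I = 8.67/(2√I) = 0.0256222.
η_I = (∂Q/∂I)·(I/Q) = 0.0256222 × (28625/1505.691) = 0.49.

0.49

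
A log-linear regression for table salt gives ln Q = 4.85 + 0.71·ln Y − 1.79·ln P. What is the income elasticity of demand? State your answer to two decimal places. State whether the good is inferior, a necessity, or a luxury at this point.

In a log-linear demand, the coefficient on ln Y is the income elasticity.
So η = 0.71.
0 < η < 1 ⇒ necessity.

0.71 (necessity)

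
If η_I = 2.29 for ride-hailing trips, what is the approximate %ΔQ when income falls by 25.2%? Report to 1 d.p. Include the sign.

-57.7%

%ΔQ ≈ η × %ΔI = 2.29 × (-25.2%) = -57.7%.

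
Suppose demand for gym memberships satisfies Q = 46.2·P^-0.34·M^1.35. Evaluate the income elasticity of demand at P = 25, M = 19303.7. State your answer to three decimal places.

For a multiplicative demand Q = A·P^α·M^β, the income elasticity is β everywhere.
Here β = 1.35, so η = 1.350.

1.350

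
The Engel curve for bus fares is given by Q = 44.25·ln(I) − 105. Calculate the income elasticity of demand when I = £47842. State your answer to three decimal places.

At I = 47842: Q = 371.823.
dQ/dI = 44.25/I = 0.00092492 at this income.
η = (dQ/dI)·(I/Q) = 0.00092492 × (47842/371.823) = 0.119.

0.119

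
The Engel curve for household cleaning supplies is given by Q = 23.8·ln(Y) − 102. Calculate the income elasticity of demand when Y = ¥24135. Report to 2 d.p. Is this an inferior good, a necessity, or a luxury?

0.17 (necessity)

At Y = 24135: Q = 138.176.
dQ/dY = 23.8/Y = 0.00098612 at this income.
η = (dQ/dY)·(Y/Q) = 0.00098612 × (24135/138.176) = 0.17.
Since 0 < η < 1, the good is a necessity.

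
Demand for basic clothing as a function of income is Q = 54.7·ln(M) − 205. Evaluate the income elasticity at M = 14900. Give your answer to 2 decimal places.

0.17

At M = 14900: Q = 320.619.
dQ/dM = 54.7/M = 0.00367114 at this income.
η = (dQ/dM)·(M/Q) = 0.00367114 × (14900/320.619) = 0.17.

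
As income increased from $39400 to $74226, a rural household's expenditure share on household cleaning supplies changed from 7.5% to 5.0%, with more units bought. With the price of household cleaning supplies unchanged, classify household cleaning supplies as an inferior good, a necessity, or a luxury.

necessity

Quantity rises but the budget share falls as income rises, so 0 < η < 1.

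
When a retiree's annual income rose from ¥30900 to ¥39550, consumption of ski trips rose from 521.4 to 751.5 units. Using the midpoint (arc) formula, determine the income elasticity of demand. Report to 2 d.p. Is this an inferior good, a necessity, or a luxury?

1.47 (luxury)

ΔQ = 751.5 − 521.4 = 230.1; midpoint Q̄ = (521.4 + 751.5)/2 = 636.45.
ΔI = 39550 − 30900 = 8650; midpoint Ī = (30900 + 39550)/2 = 35225.
η = (ΔQ/Q̄) ÷ (ΔI/Ī) = (230.1/636.45) ÷ (8650/35225) = 1.47.
η > 1 ⇒ luxury.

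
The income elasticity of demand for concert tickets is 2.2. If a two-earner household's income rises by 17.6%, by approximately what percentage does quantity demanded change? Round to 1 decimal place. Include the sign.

%ΔQ ≈ η × %ΔI = 2.2 × 17.6% = 38.7%.

38.7%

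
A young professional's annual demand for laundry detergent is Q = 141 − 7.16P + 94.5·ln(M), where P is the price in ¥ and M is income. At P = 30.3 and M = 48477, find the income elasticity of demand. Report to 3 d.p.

0.100

At P = 30.3, M = 48477: Q = 943.598.
Holding P constant, ∂Q/∂M = 94.5/M = 0.00194938.
η_M = (∂Q/∂M)·(M/Q) = 0.00194938 × (48477/943.598) = 0.100.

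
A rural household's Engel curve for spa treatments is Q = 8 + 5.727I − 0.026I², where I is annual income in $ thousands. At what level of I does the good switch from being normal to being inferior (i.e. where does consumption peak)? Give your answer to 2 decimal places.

110.13

dQ/dI = 5.727 − 0.052I.
The good is inferior where dQ/dI < 0. Setting dQ/dI = 0 gives I = 5.727 / 0.052 = 110.13.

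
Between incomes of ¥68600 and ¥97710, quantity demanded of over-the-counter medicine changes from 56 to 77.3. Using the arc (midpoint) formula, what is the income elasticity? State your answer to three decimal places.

0.913

ΔQ = 77.3 − 56 = 21.3; midpoint Q̄ = (56 + 77.3)/2 = 66.65.
ΔI = 97710 − 68600 = 29110; midpoint Ī = (68600 + 97710)/2 = 83155.
η = (ΔQ/Q̄) ÷ (ΔI/Ī) = (21.3/66.65) ÷ (29110/83155) = 0.913.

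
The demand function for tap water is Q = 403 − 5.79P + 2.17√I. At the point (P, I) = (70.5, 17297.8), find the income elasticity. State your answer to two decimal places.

At P = 70.5, I = 17297.8: Q = 280.206.
Holding P constant, ∂Q/∂I = 2.17/(2√I) = 0.00824963.
η_I = (∂Q/∂I)·(I/Q) = 0.00824963 × (17297.8/280.206) = 0.51.

0.51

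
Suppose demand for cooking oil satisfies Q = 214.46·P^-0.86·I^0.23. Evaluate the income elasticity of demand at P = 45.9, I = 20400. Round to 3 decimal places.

0.230

For a multiplicative demand Q = A·P^α·I^β, the income elasticity is β everywhere.
Here β = 0.23, so η = 0.230.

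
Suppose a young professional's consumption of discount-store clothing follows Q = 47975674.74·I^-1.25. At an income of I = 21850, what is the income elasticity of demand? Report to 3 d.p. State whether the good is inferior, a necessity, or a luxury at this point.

-1.250 (inferior good)

For Q = A·I^β the income elasticity is constant and equal to β.
Here β = -1.25, so η = -1.250.
Since η < 0, the good is an inferior good.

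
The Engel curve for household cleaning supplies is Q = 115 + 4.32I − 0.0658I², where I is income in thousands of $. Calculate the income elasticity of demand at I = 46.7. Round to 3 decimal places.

At I = 46.7: Q = 173.2414.
dQ/dI = 4.32 − 0.1316I = -1.82572.
η = (dQ/dI)·(I/Q) = -1.82572 × (46.7/173.2414) = -0.492.

-0.492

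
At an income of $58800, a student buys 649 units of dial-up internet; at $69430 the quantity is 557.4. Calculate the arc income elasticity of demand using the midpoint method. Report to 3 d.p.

ΔQ = 557.4 − 649 = -91.6; midpoint Q̄ = (649 + 557.4)/2 = 603.2.
ΔI = 69430 − 58800 = 10630; midpoint Ī = (58800 + 69430)/2 = 64115.
η = (ΔQ/Q̄) ÷ (ΔI/Ī) = (-91.6/603.2) ÷ (10630/64115) = -0.916.

-0.916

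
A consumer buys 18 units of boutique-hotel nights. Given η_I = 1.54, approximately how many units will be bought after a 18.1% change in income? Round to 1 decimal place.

%ΔQ ≈ η × %ΔI = 1.54 × 18.1% = 27.874%.
New Q ≈ 18 × (1 + 0.27874) = 23.0.

23.0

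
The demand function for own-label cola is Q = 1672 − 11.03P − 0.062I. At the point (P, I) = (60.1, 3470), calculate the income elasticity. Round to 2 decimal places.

-0.27

At P = 60.1, I = 3470: Q = 793.957.
Holding P constant, ∂Q/∂I = −0.062.
η_I = (∂Q/∂I)·(I/Q) = -0.062 × (3470/793.957) = -0.27.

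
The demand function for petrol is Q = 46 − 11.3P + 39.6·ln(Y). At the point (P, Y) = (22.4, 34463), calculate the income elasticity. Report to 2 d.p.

At P = 22.4, Y = 34463: Q = 206.607.
Holding P constant, ∂Q/∂Y = 39.6/Y = 0.00114906.
η_Y = (∂Q/∂Y)·(Y/Q) = 0.00114906 × (34463/206.607) = 0.19.

0.19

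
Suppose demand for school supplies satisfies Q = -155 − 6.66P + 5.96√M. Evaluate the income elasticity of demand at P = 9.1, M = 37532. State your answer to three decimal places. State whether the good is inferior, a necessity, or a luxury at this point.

0.615 (necessity)

At P = 9.1, M = 37532: Q = 939.035.
Holding P constant, ∂Q/∂M = 5.96/(2√M) = 0.0153821.
η_M = (∂Q/∂M)·(M/Q) = 0.0153821 × (37532/939.035) = 0.615.
Since 0 < η < 1, this is a necessity.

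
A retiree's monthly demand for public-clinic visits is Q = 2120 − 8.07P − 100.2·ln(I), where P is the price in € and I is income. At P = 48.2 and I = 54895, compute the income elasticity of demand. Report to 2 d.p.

At P = 48.2, I = 54895: Q = 637.526.
Holding P constant, ∂Q/∂I = -100.2/I = -0.0018253.
η_I = (∂Q/∂I)·(I/Q) = -0.0018253 × (54895/637.526) = -0.16.

-0.16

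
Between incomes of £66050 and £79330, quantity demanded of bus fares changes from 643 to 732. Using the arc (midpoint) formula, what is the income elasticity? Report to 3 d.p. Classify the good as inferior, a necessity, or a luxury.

ΔQ = 732 − 643 = 89; midpoint Q̄ = (643 + 732)/2 = 687.5.
ΔI = 79330 − 66050 = 13280; midpoint Ī = (66050 + 79330)/2 = 72690.
η = (ΔQ/Q̄) ÷ (ΔI/Ī) = (89/687.5) ÷ (13280/72690) = 0.709.
0 < η < 1 ⇒ necessity.

0.709 (necessity)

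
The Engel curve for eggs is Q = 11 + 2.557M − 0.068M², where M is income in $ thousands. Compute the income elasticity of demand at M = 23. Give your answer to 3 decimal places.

-0.388

At M = 23: Q = 33.8390.
dQ/dM = 2.557 − 0.136M = -0.57100.
η = (dQ/dM)·(M/Q) = -0.57100 × (23/33.8390) = -0.388.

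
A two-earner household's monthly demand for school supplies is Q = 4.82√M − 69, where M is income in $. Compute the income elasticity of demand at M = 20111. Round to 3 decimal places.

0.556

At M = 20111: Q = 614.540.
dQ/dM = 4.82/(2√M) = 0.0169942 at this income.
η = (dQ/dM)·(M/Q) = 0.0169942 × (20111/614.540) = 0.556.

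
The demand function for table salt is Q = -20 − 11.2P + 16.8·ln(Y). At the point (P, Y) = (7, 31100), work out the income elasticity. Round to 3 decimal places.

0.223

At P = 7, Y = 31100: Q = 75.395.
Holding P constant, ∂Q/∂Y = 16.8/Y = 0.000540193.
η_Y = (∂Q/∂Y)·(Y/Q) = 0.000540193 × (31100/75.395) = 0.223.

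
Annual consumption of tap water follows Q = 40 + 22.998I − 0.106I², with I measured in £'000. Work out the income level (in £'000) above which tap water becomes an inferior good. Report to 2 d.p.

108.48

dQ/dI = 22.998 − 0.212I.
The good is inferior where dQ/dI < 0. Setting dQ/dI = 0 gives I = 22.998 / 0.212 = 108.48.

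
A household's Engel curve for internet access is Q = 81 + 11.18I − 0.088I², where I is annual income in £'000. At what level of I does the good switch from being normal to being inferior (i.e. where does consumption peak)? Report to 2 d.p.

63.52

dQ/dI = 11.18 − 0.176I.
The good is inferior where dQ/dI < 0. Setting dQ/dI = 0 gives I = 11.18 / 0.176 = 63.52.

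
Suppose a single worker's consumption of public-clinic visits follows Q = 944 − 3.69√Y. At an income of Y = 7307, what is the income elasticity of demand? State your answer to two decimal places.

-0.25

At Y = 7307: Q = 628.575.
dQ/dY = -3.69/(2√Y) = -0.0215837 at this income.
η = (dQ/dY)·(Y/Q) = -0.0215837 × (7307/628.575) = -0.25.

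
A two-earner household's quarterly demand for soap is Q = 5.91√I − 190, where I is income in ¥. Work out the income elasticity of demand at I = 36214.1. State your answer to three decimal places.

At I = 36214.1: Q = 934.673.
dQ/dI = 5.91/(2√I) = 0.0155281 at this income.
η = (dQ/dI)·(I/Q) = 0.0155281 × (36214.1/934.673) = 0.602.

0.602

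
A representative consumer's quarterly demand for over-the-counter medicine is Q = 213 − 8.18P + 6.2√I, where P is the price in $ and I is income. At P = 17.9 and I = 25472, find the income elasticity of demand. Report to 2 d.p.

0.47

At P = 17.9, I = 25472: Q = 1056.095.
Holding P constant, ∂Q/∂I = 6.2/(2√I) = 0.0194236.
η_I = (∂Q/∂I)·(I/Q) = 0.0194236 × (25472/1056.095) = 0.47.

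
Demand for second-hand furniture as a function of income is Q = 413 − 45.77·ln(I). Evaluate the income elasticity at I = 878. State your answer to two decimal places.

At I = 878: Q = 102.787.
dQ/dI = -45.77/I = -0.0521298 at this income.
η = (dQ/dI)·(I/Q) = -0.0521298 × (878/102.787) = -0.45.

-0.45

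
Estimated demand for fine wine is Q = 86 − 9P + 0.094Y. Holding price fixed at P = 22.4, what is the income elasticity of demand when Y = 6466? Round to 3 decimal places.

At P = 22.4, Y = 6466: Q = 492.204.
Holding P constant, ∂Q/∂Y = 0.094.
η_Y = (∂Q/∂Y)·(Y/Q) = 0.094 × (6466/492.204) = 1.235.

1.235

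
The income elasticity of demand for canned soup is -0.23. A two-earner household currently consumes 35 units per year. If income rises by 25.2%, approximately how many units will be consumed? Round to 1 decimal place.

%ΔQ ≈ η × %ΔI = -0.23 × 25.2% = -5.796%.
New Q ≈ 35 × (1 − 0.05796) = 33.0.

33.0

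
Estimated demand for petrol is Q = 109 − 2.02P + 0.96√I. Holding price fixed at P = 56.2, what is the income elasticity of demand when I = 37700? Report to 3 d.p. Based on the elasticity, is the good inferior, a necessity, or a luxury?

0.512 (necessity)

At P = 56.2, I = 37700: Q = 181.874.
Holding P constant, ∂Q/∂I = 0.96/(2√I) = 0.00247213.
η_I = (∂Q/∂I)·(I/Q) = 0.00247213 × (37700/181.874) = 0.512.
Since 0 < η < 1, this is a necessity.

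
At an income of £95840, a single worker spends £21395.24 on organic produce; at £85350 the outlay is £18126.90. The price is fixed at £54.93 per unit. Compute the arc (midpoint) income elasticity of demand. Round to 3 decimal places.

1.428

With a constant price, Q₁ = 21395.24/54.93 = 389.500 and Q₂ = 18126.90/54.93 = 330.000 (equivalently, work directly with expenditure since P cancels).
Midpoint %ΔQ = (18126.90 − 21395.24)/19761.07 = -0.16539; midpoint %ΔI = (85350 − 95840)/90595 = -0.11579.
η = -0.16539 / -0.11579 = 1.428.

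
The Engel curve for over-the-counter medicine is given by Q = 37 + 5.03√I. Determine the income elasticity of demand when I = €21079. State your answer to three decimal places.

At I = 21079: Q = 767.286.
dQ/dI = 5.03/(2√I) = 0.0173226 at this income.
η = (dQ/dI)·(I/Q) = 0.0173226 × (21079/767.286) = 0.476.

0.476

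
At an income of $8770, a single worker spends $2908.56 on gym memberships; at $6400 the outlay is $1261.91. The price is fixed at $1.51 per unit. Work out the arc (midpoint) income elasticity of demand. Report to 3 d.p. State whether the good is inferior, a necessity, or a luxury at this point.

2.527 (luxury)

With a constant price, Q₁ = 2908.56/1.51 = 1926.199 and Q₂ = 1261.91/1.51 = 835.702 (equivalently, work directly with expenditure since P cancels).
Midpoint %ΔQ = (1261.91 − 2908.56)/2085.24 = -0.78967; midpoint %ΔI = (6400 − 8770)/7585 = -0.31246.
η = -0.78967 / -0.31246 = 2.527.
η > 1 ⇒ luxury.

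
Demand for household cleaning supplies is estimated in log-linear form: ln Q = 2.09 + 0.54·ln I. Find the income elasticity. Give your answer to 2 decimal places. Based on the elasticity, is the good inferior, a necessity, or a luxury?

In a log-linear demand, the coefficient on ln I is the income elasticity.
So η = 0.54.
0 < η < 1 ⇒ necessity.

0.54 (necessity)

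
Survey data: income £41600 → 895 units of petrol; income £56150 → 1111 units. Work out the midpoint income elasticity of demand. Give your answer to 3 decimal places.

0.723

ΔQ = 1111 − 895 = 216; midpoint Q̄ = (895 + 1111)/2 = 1003.
ΔI = 56150 − 41600 = 14550; midpoint Ī = (41600 + 56150)/2 = 48875.
η = (ΔQ/Q̄) ÷ (ΔI/Ī) = (216/1003) ÷ (14550/48875) = 0.723.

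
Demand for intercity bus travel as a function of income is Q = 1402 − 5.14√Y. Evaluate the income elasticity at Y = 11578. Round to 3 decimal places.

-0.326

At Y = 11578: Q = 848.930.
dQ/dY = -5.14/(2√Y) = -0.0238845 at this income.
η = (dQ/dY)·(Y/Q) = -0.0238845 × (11578/848.930) = -0.326.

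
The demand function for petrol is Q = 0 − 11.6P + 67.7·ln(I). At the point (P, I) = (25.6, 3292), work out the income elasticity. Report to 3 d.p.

At P = 25.6, I = 3292: Q = 251.359.
Holding P constant, ∂Q/∂I = 67.7/I = 0.020565.
η_I = (∂Q/∂I)·(I/Q) = 0.020565 × (3292/251.359) = 0.269.

0.269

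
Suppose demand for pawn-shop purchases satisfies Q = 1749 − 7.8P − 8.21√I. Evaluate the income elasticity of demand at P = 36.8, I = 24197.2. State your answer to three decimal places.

At P = 36.8, I = 24197.2: Q = 184.858.
Holding P constant, ∂Q/∂I = -8.21/(2√I) = -0.0263895.
η_I = (∂Q/∂I)·(I/Q) = -0.0263895 × (24197.2/184.858) = -3.454.

-3.454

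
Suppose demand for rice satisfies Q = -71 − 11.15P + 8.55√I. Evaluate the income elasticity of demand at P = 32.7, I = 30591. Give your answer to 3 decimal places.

0.706

At P = 32.7, I = 30591: Q = 1059.814.
Holding P constant, ∂Q/∂I = 8.55/(2√I) = 0.0244421.
η_I = (∂Q/∂I)·(I/Q) = 0.0244421 × (30591/1059.814) = 0.706.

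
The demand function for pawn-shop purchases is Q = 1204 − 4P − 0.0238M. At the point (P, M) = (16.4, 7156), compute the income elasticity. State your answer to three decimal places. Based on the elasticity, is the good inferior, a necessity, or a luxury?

-0.176 (inferior good)

At P = 16.4, M = 7156: Q = 968.087.
Holding P constant, ∂Q/∂M = −0.0238.
η_M = (∂Q/∂M)·(M/Q) = -0.0238 × (7156/968.087) = -0.176.
Since η < 0, this is an inferior good.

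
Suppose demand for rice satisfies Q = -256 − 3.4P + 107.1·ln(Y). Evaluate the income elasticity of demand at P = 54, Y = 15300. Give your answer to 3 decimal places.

At P = 54, Y = 15300: Q = 592.374.
Holding P constant, ∂Q/∂Y = 107.1/Y = 0.007.
η_Y = (∂Q/∂Y)·(Y/Q) = 0.007 × (15300/592.374) = 0.181.

0.181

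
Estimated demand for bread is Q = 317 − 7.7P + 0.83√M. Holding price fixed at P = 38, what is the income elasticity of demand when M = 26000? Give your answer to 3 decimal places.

0.423

At P = 38, M = 26000: Q = 158.233.
Holding P constant, ∂Q/∂M = 0.83/(2√M) = 0.00257372.
η_M = (∂Q/∂M)·(M/Q) = 0.00257372 × (26000/158.233) = 0.423.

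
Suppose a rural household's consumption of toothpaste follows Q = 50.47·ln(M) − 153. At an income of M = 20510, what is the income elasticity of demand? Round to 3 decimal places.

0.145

At M = 20510: Q = 348.100.
dQ/dM = 50.47/M = 0.00246075 at this income.
η = (dQ/dM)·(M/Q) = 0.00246075 × (20510/348.100) = 0.145.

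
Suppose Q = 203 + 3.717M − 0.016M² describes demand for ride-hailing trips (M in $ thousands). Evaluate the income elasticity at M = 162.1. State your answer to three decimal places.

-0.619

At M = 162.1: Q = 385.1031.
dQ/dM = 3.717 − 0.032M = -1.47020.
η = (dQ/dM)·(M/Q) = -1.47020 × (162.1/385.1031) = -0.619.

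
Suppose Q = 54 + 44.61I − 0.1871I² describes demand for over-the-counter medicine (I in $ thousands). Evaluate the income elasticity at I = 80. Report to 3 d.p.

At I = 80: Q = 2425.3600.
dQ/dI = 44.61 − 0.3742I = 14.67400.
η = (dQ/dI)·(I/Q) = 14.67400 × (80/2425.3600) = 0.484.

0.484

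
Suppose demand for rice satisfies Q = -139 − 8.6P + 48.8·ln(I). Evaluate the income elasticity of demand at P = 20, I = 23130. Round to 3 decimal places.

At P = 20, I = 23130: Q = 179.386.
Holding P constant, ∂Q/∂I = 48.8/I = 0.00210981.
η_I = (∂Q/∂I)·(I/Q) = 0.00210981 × (23130/179.386) = 0.272.

0.272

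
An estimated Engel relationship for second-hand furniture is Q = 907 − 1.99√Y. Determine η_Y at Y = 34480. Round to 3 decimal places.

At Y = 34480: Q = 537.481.
dQ/dY = -1.99/(2√Y) = -0.00535845 at this income.
η = (dQ/dY)·(Y/Q) = -0.00535845 × (34480/537.481) = -0.344.

-0.344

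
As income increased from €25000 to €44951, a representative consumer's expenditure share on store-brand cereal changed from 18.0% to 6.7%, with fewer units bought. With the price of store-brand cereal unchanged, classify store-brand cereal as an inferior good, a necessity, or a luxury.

Quantity demanded falls as income rises, so η < 0.

inferior good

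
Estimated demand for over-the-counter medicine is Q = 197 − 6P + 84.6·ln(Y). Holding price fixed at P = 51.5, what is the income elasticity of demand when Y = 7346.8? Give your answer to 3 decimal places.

At P = 51.5, Y = 7346.8: Q = 641.111.
Holding P constant, ∂Q/∂Y = 84.6/Y = 0.0115152.
η_Y = (∂Q/∂Y)·(Y/Q) = 0.0115152 × (7346.8/641.111) = 0.132.

0.132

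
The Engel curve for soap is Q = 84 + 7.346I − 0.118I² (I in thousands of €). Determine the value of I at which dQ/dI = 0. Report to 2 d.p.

dQ/dI = 7.346 − 0.236I.
The good is inferior where dQ/dI < 0. Setting dQ/dI = 0 gives I = 7.346 / 0.236 = 31.13.

31.13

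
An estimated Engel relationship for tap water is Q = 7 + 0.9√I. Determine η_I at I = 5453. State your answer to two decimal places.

0.45

At I = 5453: Q = 73.460.
dQ/dI = 0.9/(2√I) = 0.00609389 at this income.
η = (dQ/dI)·(I/Q) = 0.00609389 × (5453/73.460) = 0.45.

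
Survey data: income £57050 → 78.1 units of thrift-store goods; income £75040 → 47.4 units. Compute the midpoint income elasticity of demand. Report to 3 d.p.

ΔQ = 47.4 − 78.1 = -30.7; midpoint Q̄ = (78.1 + 47.4)/2 = 62.75.
ΔI = 75040 − 57050 = 17990; midpoint Ī = (57050 + 75040)/2 = 66045.
η = (ΔQ/Q̄) ÷ (ΔI/Ī) = (-30.7/62.75) ÷ (17990/66045) = -1.796.

-1.796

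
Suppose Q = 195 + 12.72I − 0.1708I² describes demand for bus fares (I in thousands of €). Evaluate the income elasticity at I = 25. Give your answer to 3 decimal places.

At I = 25: Q = 406.2500.
dQ/dI = 12.72 − 0.3416I = 4.18000.
η = (dQ/dI)·(I/Q) = 4.18000 × (25/406.2500) = 0.257.

0.257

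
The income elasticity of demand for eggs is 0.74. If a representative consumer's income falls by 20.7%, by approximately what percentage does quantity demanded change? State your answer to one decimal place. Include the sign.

-15.3%

%ΔQ ≈ η × %ΔI = 0.74 × (-20.7%) = -15.3%.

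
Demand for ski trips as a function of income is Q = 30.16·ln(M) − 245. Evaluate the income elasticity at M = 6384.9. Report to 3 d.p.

At M = 6384.9: Q = 19.253.
dQ/dM = 30.16/M = 0.00472364 at this income.
η = (dQ/dM)·(M/Q) = 0.00472364 × (6384.9/19.253) = 1.567.

1.567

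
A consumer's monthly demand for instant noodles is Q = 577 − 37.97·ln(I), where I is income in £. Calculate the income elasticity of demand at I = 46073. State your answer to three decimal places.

-0.224

At I = 46073: Q = 169.279.
dQ/dI = -37.97/I = -0.000824127 at this income.
η = (dQ/dI)·(I/Q) = -0.000824127 × (46073/169.279) = -0.224.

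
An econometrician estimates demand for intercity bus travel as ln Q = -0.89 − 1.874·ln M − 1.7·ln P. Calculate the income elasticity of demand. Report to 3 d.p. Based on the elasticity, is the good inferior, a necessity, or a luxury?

-1.874 (inferior good)

In a log-linear demand, the coefficient on ln M is the income elasticity.
So η = -1.874.
η < 0 ⇒ inferior good.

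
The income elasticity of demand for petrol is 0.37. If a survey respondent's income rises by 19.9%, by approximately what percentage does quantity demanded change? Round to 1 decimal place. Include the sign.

7.4%

%ΔQ ≈ η × %ΔI = 0.37 × 19.9% = 7.4%.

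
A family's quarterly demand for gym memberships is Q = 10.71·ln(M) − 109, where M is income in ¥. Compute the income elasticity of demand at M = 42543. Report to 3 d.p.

2.080

At M = 42543: Q = 5.150.
dQ/dM = 10.71/M = 0.000251745 at this income.
η = (dQ/dM)·(M/Q) = 0.000251745 × (42543/5.150) = 2.080.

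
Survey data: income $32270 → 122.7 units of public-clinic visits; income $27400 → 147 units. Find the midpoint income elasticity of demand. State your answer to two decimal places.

ΔQ = 147 − 122.7 = 24.3; midpoint Q̄ = (122.7 + 147)/2 = 134.85.
ΔI = 27400 − 32270 = -4870; midpoint Ī = (32270 + 27400)/2 = 29835.
η = (ΔQ/Q̄) ÷ (ΔI/Ī) = (24.3/134.85) ÷ (-4870/29835) = -1.10.

-1.10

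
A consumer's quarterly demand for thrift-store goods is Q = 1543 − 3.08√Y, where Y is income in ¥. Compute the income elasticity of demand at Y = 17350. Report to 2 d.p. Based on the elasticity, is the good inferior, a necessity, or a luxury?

-0.18 (inferior good)

At Y = 17350: Q = 1137.304.
dQ/dY = -3.08/(2√Y) = -0.0116915 at this income.
η = (dQ/dY)·(Y/Q) = -0.0116915 × (17350/1137.304) = -0.18.
Since η < 0, the good is an inferior good.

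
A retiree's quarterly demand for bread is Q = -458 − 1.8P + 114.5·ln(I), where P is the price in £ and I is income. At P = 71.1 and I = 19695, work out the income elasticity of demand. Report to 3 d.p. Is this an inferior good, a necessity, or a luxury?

0.210 (necessity)

At P = 71.1, I = 19695: Q = 546.210.
Holding P constant, ∂Q/∂I = 114.5/I = 0.00581366.
η_I = (∂Q/∂I)·(I/Q) = 0.00581366 × (19695/546.210) = 0.210.
Since 0 < η < 1, this is a necessity.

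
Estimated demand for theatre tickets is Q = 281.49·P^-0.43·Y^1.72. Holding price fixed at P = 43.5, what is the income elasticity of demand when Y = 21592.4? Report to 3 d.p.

For a multiplicative demand Q = A·P^α·Y^β, the income elasticity is β everywhere.
Here β = 1.72, so η = 1.720.

1.720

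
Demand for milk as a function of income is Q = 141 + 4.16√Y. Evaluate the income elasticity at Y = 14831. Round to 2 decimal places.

0.39

At Y = 14831: Q = 647.616.
dQ/dY = 4.16/(2√Y) = 0.0170796 at this income.
η = (dQ/dY)·(Y/Q) = 0.0170796 × (14831/647.616) = 0.39.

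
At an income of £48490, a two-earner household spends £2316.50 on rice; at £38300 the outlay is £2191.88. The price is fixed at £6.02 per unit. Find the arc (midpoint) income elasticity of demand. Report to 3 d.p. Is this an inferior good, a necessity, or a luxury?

With a constant price, Q₁ = 2316.50/6.02 = 384.801 and Q₂ = 2191.88/6.02 = 364.100 (equivalently, work directly with expenditure since P cancels).
Midpoint %ΔQ = (2191.88 − 2316.50)/2254.19 = -0.05528; midpoint %ΔI = (38300 − 48490)/43395 = -0.23482.
η = -0.05528 / -0.23482 = 0.235.
0 < η < 1 ⇒ necessity.

0.235 (necessity)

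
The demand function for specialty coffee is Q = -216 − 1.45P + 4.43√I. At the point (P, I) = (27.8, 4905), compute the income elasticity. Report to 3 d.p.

At P = 27.8, I = 4905: Q = 53.948.
Holding P constant, ∂Q/∂I = 4.43/(2√I) = 0.0316267.
η_I = (∂Q/∂I)·(I/Q) = 0.0316267 × (4905/53.948) = 2.876.

2.876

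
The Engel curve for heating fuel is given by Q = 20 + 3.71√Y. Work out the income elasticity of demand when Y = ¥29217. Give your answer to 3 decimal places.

At Y = 29217: Q = 654.150.
dQ/dY = 3.71/(2√Y) = 0.0108524 at this income.
η = (dQ/dY)·(Y/Q) = 0.0108524 × (29217/654.150) = 0.485.

0.485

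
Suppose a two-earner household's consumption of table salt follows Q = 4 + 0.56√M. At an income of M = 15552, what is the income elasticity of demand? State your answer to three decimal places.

0.473

At M = 15552: Q = 73.836.
dQ/dM = 0.56/(2√M) = 0.00224525 at this income.
η = (dQ/dM)·(M/Q) = 0.00224525 × (15552/73.836) = 0.473.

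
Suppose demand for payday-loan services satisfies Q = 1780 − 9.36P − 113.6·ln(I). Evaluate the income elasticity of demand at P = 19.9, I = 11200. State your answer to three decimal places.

-0.213

At P = 19.9, I = 11200: Q = 534.567.
Holding P constant, ∂Q/∂I = -113.6/I = -0.0101429.
η_I = (∂Q/∂I)·(I/Q) = -0.0101429 × (11200/534.567) = -0.213.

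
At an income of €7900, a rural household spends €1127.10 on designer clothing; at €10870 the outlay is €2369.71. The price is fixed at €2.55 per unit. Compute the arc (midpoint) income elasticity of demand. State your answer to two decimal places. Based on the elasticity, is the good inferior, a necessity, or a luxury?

With a constant price, Q₁ = 1127.10/2.55 = 442.000 and Q₂ = 2369.71/2.55 = 929.298 (equivalently, work directly with expenditure since P cancels).
Midpoint %ΔQ = (2369.71 − 1127.10)/1748.41 = 0.71071; midpoint %ΔI = (10870 − 7900)/9385 = 0.31646.
η = 0.71071 / 0.31646 = 2.25.
η > 1 ⇒ luxury.

2.25 (luxury)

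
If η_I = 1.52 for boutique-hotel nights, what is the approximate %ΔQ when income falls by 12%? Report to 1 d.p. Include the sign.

%ΔQ ≈ η × %ΔI = 1.52 × (-12%) = -18.2%.

-18.2%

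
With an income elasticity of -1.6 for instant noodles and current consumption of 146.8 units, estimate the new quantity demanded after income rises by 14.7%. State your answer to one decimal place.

%ΔQ ≈ η × %ΔI = -1.6 × 14.7% = -23.52%.
New Q ≈ 146.8 × (1 − 0.2352) = 112.3.

112.3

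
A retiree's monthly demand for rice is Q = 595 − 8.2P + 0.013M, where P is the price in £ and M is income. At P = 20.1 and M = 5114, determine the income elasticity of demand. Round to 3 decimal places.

0.134

At P = 20.1, M = 5114: Q = 496.662.
Holding P constant, ∂Q/∂M = 0.013.
η_M = (∂Q/∂M)·(M/Q) = 0.013 × (5114/496.662) = 0.134.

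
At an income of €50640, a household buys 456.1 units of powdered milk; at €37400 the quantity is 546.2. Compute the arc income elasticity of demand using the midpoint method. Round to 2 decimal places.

-0.60

ΔQ = 546.2 − 456.1 = 90.1; midpoint Q̄ = (456.1 + 546.2)/2 = 501.15.
ΔI = 37400 − 50640 = -13240; midpoint Ī = (50640 + 37400)/2 = 44020.
η = (ΔQ/Q̄) ÷ (ΔI/Ī) = (90.1/501.15) ÷ (-13240/44020) = -0.60.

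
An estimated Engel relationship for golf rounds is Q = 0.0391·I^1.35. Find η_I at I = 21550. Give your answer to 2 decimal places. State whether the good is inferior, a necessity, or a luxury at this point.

1.35 (luxury)

For Q = A·I^β the income elasticity is constant and equal to β.
Here β = 1.35, so η = 1.35.
Since η > 1, the good is a luxury.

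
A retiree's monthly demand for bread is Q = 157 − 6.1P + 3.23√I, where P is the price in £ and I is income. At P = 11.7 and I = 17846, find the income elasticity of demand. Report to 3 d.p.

At P = 11.7, I = 17846: Q = 517.122.
Holding P constant, ∂Q/∂I = 3.23/(2√I) = 0.0120893.
η_I = (∂Q/∂I)·(I/Q) = 0.0120893 × (17846/517.122) = 0.417.

0.417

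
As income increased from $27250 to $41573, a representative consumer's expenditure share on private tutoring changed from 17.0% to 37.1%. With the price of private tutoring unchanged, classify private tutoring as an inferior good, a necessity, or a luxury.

The budget share rises as income rises, so η > 1.

luxury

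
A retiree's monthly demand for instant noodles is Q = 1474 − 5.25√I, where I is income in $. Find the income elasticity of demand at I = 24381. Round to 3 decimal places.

-0.626

At I = 24381: Q = 654.243.
dQ/dI = -5.25/(2√I) = -0.0168114 at this income.
η = (dQ/dI)·(I/Q) = -0.0168114 × (24381/654.243) = -0.626.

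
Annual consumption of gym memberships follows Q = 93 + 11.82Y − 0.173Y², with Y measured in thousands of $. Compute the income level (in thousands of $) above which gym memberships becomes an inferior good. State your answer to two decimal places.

dQ/dY = 11.82 − 0.346Y.
The good is inferior where dQ/dY < 0. Setting dQ/dY = 0 gives Y = 11.82 / 0.346 = 34.16.

34.16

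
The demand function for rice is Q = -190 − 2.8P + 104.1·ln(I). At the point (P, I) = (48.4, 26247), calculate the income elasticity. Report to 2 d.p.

At P = 48.4, I = 26247: Q = 733.729.
Holding P constant, ∂Q/∂I = 104.1/I = 0.00396617.
η_I = (∂Q/∂I)·(I/Q) = 0.00396617 × (26247/733.729) = 0.14.

0.14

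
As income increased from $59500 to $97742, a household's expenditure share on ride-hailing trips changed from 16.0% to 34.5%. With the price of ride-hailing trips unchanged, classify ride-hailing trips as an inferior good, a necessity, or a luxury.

luxury

The budget share rises as income rises, so η > 1.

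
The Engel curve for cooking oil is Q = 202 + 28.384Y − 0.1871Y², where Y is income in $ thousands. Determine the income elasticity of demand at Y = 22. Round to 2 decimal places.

0.60

At Y = 22: Q = 735.8916.
dQ/dY = 28.384 − 0.3742Y = 20.15160.
η = (dQ/dY)·(Y/Q) = 20.15160 × (22/735.8916) = 0.60.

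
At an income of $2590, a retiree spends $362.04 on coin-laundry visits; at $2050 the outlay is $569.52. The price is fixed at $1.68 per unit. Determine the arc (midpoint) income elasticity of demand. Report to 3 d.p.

-1.914

With a constant price, Q₁ = 362.04/1.68 = 215.500 and Q₂ = 569.52/1.68 = 339.000 (equivalently, work directly with expenditure since P cancels).
Midpoint %ΔQ = (569.52 − 362.04)/465.78 = 0.44545; midpoint %ΔI = (2050 − 2590)/2320 = -0.23276.
η = 0.44545 / -0.23276 = -1.914.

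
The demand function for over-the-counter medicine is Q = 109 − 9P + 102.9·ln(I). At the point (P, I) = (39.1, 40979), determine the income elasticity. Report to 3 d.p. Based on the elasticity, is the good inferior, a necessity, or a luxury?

0.121 (necessity)

At P = 39.1, I = 40979: Q = 849.982.
Holding P constant, ∂Q/∂I = 102.9/I = 0.00251104.
η_I = (∂Q/∂I)·(I/Q) = 0.00251104 × (40979/849.982) = 0.121.
Since 0 < η < 1, this is a necessity.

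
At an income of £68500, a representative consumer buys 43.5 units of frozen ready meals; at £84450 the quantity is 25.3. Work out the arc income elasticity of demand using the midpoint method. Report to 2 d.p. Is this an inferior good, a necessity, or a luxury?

ΔQ = 25.3 − 43.5 = -18.2; midpoint Q̄ = (43.5 + 25.3)/2 = 34.4.
ΔI = 84450 − 68500 = 15950; midpoint Ī = (68500 + 84450)/2 = 76475.
η = (ΔQ/Q̄) ÷ (ΔI/Ī) = (-18.2/34.4) ÷ (15950/76475) = -2.54.
η < 0 ⇒ inferior good.

-2.54 (inferior good)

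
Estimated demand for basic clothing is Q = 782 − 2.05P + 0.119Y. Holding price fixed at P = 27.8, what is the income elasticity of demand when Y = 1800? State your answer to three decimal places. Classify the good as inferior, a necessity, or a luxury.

At P = 27.8, Y = 1800: Q = 939.210.
Holding P constant, ∂Q/∂Y = 0.119.
η_Y = (∂Q/∂Y)·(Y/Q) = 0.119 × (1800/939.210) = 0.228.
Since 0 < η < 1, this is a necessity.

0.228 (necessity)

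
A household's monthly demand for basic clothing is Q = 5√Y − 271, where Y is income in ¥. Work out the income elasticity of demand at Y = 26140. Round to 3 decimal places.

0.752

At Y = 26140: Q = 537.393.
dQ/dY = 5/(2√Y) = 0.0154628 at this income.
η = (dQ/dY)·(Y/Q) = 0.0154628 × (26140/537.393) = 0.752.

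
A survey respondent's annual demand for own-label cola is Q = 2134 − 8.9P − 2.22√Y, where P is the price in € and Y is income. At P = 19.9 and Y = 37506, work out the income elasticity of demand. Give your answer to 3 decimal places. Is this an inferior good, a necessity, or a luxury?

-0.141 (inferior good)

At P = 19.9, Y = 37506: Q = 1526.954.
Holding P constant, ∂Q/∂Y = -2.22/(2√Y) = -0.00573156.
η_Y = (∂Q/∂Y)·(Y/Q) = -0.00573156 × (37506/1526.954) = -0.141.
Since η < 0, this is an inferior good.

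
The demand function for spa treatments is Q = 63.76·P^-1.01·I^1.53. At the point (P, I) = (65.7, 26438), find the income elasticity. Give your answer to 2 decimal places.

For a multiplicative demand Q = A·P^α·I^β, the income elasticity is β everywhere.
Here β = 1.53, so η = 1.53.

1.53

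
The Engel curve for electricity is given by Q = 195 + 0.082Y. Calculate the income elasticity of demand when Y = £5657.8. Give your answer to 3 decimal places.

0.704

At Y = 5657.8: Q = 658.940.
dQ/dY = 0.082.
η = (dQ/dY)·(Y/Q) = 0.082 × (5657.8/658.940) = 0.704.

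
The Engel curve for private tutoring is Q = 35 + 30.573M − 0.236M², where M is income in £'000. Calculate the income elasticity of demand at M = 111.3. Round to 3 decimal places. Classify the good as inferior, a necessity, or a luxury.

At M = 111.3: Q = 514.2801.
dQ/dM = 30.573 − 0.472M = -21.96060.
η = (dQ/dM)·(M/Q) = -21.96060 × (111.3/514.2801) = -4.753.
η < 0 ⇒ inferior good.

-4.753 (inferior good)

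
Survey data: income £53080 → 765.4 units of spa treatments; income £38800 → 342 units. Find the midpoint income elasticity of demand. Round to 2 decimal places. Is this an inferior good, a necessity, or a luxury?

ΔQ = 342 − 765.4 = -423.4; midpoint Q̄ = (765.4 + 342)/2 = 553.7.
ΔI = 38800 − 53080 = -14280; midpoint Ī = (53080 + 38800)/2 = 45940.
η = (ΔQ/Q̄) ÷ (ΔI/Ī) = (-423.4/553.7) ÷ (-14280/45940) = 2.46.
η > 1 ⇒ luxury.

2.46 (luxury)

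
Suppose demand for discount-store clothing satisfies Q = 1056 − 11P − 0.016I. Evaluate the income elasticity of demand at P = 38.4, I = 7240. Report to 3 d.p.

At P = 38.4, I = 7240: Q = 517.760.
Holding P constant, ∂Q/∂I = −0.016.
η_I = (∂Q/∂I)·(I/Q) = -0.016 × (7240/517.760) = -0.224.

-0.224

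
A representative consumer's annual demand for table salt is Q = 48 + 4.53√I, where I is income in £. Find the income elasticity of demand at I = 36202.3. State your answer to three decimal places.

0.474

At I = 36202.3: Q = 909.919.
dQ/dI = 4.53/(2√I) = 0.0119042 at this income.
η = (dQ/dI)·(I/Q) = 0.0119042 × (36202.3/909.919) = 0.474.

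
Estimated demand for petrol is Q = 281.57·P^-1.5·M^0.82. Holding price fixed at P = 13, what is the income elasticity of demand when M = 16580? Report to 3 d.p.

For a multiplicative demand Q = A·P^α·M^β, the income elasticity is β everywhere.
Here β = 0.82, so η = 0.820.

0.820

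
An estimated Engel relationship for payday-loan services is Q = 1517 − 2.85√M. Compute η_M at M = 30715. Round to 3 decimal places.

At M = 30715: Q = 1017.518.
dQ/dM = -2.85/(2√M) = -0.00813092 at this income.
η = (dQ/dM)·(M/Q) = -0.00813092 × (30715/1017.518) = -0.245.

-0.245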